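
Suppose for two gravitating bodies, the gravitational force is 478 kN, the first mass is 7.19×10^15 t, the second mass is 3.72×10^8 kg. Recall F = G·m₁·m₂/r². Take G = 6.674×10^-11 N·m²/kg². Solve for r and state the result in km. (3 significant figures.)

611 km

Rearranging F = G·m₁·m₂/r² for r: r = √(G·m₁m₂/F).
F = 478 kN = 4.780×10^5 N; m₁ = 7.19×10^15 t = 7.190×10^18 kg; m₂ = 3.72×10^8 kg; G = 6.674×10^-11 N·m²/kg².
r = 6.111×10^5 m
6.111×10^5 m × (1 km / 1000 m) = 611.1 km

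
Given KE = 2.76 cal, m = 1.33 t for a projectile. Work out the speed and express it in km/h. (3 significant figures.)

Solving KE = ½mv² for v: v = √(2·KE/m).
KE = 2.76 cal = 11.55 J; m = 1.33 t = 1330 kg.
v = 0.1318 m/s
0.1318 m/s × (1 km/h / 0.2778 m/s) = 0.4744 km/h

0.474 km/h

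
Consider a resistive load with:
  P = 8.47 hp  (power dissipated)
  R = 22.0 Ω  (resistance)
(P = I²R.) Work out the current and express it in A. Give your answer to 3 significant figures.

Solving P = I²R for I: I = √(P/R).
P = 8.47 hp = 6316 W; R = 22.0 Ω.
I = 16.94 A

16.9 A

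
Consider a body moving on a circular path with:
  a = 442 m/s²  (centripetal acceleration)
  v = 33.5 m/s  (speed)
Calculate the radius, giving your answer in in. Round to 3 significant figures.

100 in

Solving a = v²/r for r: r = v²/a.
a = 442 m/s²; v = 33.5 m/s.
r = 2.539 m
2.539 m × (1 in / 0.02540 m) = 99.96 in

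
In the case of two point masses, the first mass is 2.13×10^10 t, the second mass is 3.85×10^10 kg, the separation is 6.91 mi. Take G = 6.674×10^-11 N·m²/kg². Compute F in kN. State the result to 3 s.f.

443 kN

F is given directly by: F = Gm₁m₂/r².
m₁ = 2.13×10^10 t = 2.130×10^13 kg; m₂ = 3.85×10^10 kg; r = 6.91 mi = 11121 m; G = 6.674×10^-11 N·m²/kg².
F = 4.426×10^5 N  (the unit combination reduces to kg·m/s² = N)
4.426×10^5 N × (1 kN / 1000 N) = 442.6 kN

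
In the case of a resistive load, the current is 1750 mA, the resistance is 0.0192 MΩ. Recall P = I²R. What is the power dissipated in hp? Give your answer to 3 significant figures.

78.9 hp

Directly: P = I²R.
I = 1750 mA = 1.750 A; R = 0.0192 MΩ = 19200 Ω.
P = 58800 W
58800 W × (1 hp / 745.7 W) = 78.85 hp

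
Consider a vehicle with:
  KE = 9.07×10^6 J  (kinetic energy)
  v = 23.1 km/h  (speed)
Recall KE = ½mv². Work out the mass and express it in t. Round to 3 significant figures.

441 t

Rearranging: m = 2·KE/v².
KE = 9.07×10^6 J; v = 23.1 km/h = 6.417 m/s.
m = 4.406×10^5 kg
4.406×10^5 kg × (1 t / 1000 kg) = 440.6 t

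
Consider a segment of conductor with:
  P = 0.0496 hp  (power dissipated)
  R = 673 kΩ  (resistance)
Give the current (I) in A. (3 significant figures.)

0.00741 A

Rearranging P = I²R for I: I = √(P/R).
P = 0.0496 hp = 36.99 W; R = 673 kΩ = 6.730×10^5 Ω.
I = 0.007413 A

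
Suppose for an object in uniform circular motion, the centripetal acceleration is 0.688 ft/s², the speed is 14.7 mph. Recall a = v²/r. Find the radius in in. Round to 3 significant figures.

Rearranging: r = v²/a.
a = 0.688 ft/s² = 0.2097 m/s²; v = 14.7 mph = 6.571 m/s.
r = 205.9 m
205.9 m × (1 in / 0.02540 m) = 8108 in

8110 in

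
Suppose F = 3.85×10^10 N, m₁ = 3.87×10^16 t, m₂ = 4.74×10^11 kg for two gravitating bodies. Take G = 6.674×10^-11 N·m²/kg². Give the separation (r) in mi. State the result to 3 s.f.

Solving F = G·m₁·m₂/r² for r: r = √(G·m₁m₂/F).
F = 3.85×10^10 N; m₁ = 3.87×10^16 t = 3.870×10^19 kg; m₂ = 4.74×10^11 kg; G = 6.674×10^-11 N·m²/kg².
r = 1.783×10^5 m
1.783×10^5 m × (1 mi / 1609 m) = 110.8 mi

111 mi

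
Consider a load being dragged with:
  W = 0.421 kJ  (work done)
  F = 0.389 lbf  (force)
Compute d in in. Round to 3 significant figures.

9580 in

Rearranging W = F·d for d: d = W/F.
W = 0.421 kJ = 421.0 J; F = 0.389 lbf = 1.730 N.
d = 243.3 m
243.3 m × (1 in / 0.02540 m) = 9579 in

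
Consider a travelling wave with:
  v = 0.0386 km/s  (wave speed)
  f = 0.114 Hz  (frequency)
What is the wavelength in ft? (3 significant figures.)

Rearranging: λ = v/f.
v = 0.0386 km/s = 38.60 m/s; f = 0.114 Hz.
λ = 338.6 m
338.6 m × (1 ft / 0.3048 m) = 1111 ft

1110 ft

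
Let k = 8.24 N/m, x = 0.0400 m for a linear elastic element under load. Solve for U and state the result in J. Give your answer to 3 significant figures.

U is given directly by: U = ½kx².
k = 8.24 N/m; x = 0.0400 m.
U = 0.006592 J  (the unit combination reduces to kg·m²/s² = J)

0.00659 J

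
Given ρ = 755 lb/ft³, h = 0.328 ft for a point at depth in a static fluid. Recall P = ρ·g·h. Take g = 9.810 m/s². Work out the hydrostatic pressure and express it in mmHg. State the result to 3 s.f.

89.0 mmHg

Directly: P = ρgh.
ρ = 755 lb/ft³ = 12094 kg/m³; h = 0.328 ft = 0.09997 m; g = 9.810 m/s².
P = 11861 Pa  (the unit combination reduces to kg/(m·s²) = Pa)
11861 Pa × (1 mmHg / 133.3 Pa) = 88.97 mmHg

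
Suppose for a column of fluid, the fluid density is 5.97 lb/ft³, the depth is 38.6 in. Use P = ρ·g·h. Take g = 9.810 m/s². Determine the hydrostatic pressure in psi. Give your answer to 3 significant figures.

0.133 psi

P is given directly by: P = ρgh.
ρ = 5.97 lb/ft³ = 95.63 kg/m³; h = 38.6 in = 0.9804 m; g = 9.810 m/s².
P = 919.8 Pa
919.8 Pa × (1 psi / 6895 Pa) = 0.1334 psi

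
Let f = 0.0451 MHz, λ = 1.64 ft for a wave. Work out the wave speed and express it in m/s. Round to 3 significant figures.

22500 m/s

v is given directly by: v = fλ.
f = 0.0451 MHz = 45100 Hz; λ = 1.64 ft = 0.4999 m.
v = 22544 m/s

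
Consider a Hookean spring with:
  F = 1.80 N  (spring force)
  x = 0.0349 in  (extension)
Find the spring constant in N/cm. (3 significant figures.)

20.3 N/cm

Rearranging F = k·x for k: k = F/x.
F = 1.80 N; x = 0.0349 in = 8.865×10^-4 m.
k = 2031 N/m
2031 N/m × (1 N/cm / 100.0 N/m) = 20.31 N/cm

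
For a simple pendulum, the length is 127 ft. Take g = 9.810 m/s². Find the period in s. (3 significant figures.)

12.5 s

Directly: T = 2π√(L/g).
L = 127 ft = 38.71 m; g = 9.810 m/s².
T = 12.48 s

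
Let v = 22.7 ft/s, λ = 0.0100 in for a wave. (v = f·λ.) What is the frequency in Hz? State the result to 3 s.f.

Rearranging: f = v/λ.
v = 22.7 ft/s = 6.919 m/s; λ = 0.0100 in = 2.540×10^-4 m.
f = 27240 Hz

27200 Hz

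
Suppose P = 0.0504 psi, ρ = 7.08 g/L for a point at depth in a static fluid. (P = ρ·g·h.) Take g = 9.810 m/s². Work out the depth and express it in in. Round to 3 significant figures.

Rearranging: h = P/(ρ·g).
P = 0.0504 psi = 347.5 Pa; ρ = 7.08 g/L = 7.080 kg/m³; g = 9.810 m/s².
h = 5.003 m
5.003 m × (1 in / 0.02540 m) = 197.0 in

197 in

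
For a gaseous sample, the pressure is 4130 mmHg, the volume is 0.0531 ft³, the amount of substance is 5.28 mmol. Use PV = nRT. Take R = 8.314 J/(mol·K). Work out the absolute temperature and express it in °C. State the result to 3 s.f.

18600 °C

From the ideal-gas law: T = PV/(nR).
P = 4130 mmHg = 5.506×10^5 Pa; V = 0.0531 ft³ = 0.001504 m³; n = 5.28 mmol = 0.005280 mol; R = 8.314 J/(mol·K).
T = 18860 K
18860 K − 273.15 = 18587 °C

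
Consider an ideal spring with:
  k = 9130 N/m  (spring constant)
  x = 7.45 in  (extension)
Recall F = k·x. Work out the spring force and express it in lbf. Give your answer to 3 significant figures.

388 lbf

From Hooke's law: F = kx.
k = 9130 N/m; x = 7.45 in = 0.1892 m.
F = 1728 N
1728 N × (1 lbf / 4.448 N) = 388.4 lbf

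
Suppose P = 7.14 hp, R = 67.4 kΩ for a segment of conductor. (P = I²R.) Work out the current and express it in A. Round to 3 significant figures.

0.281 A

Solving P = I²R for I: I = √(P/R).
P = 7.14 hp = 5324 W; R = 67.4 kΩ = 67400 Ω.
I = 0.2811 A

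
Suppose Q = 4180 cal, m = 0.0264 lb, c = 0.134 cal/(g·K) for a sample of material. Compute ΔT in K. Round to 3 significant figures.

2600 K

Rearranging: ΔT = Q/(m·c).
Q = 4180 cal = 17489 J; m = 0.0264 lb = 0.01197 kg; c = 0.134 cal/(g·K) = 560.7 J/(kg·K).
ΔT = 2605 K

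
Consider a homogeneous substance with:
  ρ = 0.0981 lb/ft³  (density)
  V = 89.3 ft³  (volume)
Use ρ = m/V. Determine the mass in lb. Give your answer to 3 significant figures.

Solving ρ = m/V for m: m = ρV.
ρ = 0.0981 lb/ft³ = 1.571 kg/m³; V = 89.3 ft³ = 2.529 m³.
m = 3.974 kg
3.974 kg × (1 lb / 0.4536 kg) = 8.760 lb

8.76 lb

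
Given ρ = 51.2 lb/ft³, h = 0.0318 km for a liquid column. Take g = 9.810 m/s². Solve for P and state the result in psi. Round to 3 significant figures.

37.1 psi

P is given directly by: P = ρgh.
ρ = 51.2 lb/ft³ = 820.1 kg/m³; h = 0.0318 km = 31.80 m; g = 9.810 m/s².
P = 2.559×10^5 Pa
2.559×10^5 Pa × (1 psi / 6895 Pa) = 37.11 psi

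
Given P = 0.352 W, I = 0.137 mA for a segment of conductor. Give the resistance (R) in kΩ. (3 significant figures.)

18800 kΩ

Rearranging P = I²R for R: R = P/I².
P = 0.352 W; I = 0.137 mA = 1.370×10^-4 A.
R = 1.875×10^7 Ω
1.875×10^7 Ω × (1 kΩ / 1000 Ω) = 18754 kΩ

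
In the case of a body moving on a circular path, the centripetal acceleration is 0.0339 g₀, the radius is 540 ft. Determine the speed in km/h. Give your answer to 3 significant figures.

Rearranging: v = √(a·r).
a = 0.0339 g₀ = 0.3324 m/s²; r = 540 ft = 164.6 m.
v = 7.397 m/s
7.397 m/s × (1 km/h / 0.2778 m/s) = 26.63 km/h

26.6 km/h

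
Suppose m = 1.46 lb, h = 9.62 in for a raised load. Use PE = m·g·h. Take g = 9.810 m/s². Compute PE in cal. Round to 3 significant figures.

Directly: PE = mgh.
m = 1.46 lb = 0.6622 kg; h = 9.62 in = 0.2443 m; g = 9.810 m/s².
PE = 1.587 J  (the unit combination reduces to kg·m²/s² = J)
1.587 J × (1 cal / 4.184 J) = 0.3794 cal

0.379 cal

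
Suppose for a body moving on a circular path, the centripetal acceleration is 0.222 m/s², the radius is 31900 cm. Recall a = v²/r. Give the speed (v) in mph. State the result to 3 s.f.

Rearranging a = v²/r for v: v = √(a·r).
a = 0.222 m/s²; r = 31900 cm = 319.0 m.
v = 8.415 m/s
8.415 m/s × (1 mph / 0.4470 m/s) = 18.82 mph

18.8 mph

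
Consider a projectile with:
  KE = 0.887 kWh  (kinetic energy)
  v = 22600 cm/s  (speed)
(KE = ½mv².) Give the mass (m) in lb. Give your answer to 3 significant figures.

Rearranging KE = ½mv² for m: m = 2·KE/v².
KE = 0.887 kWh = 3.193×10^6 J; v = 22600 cm/s = 226.0 m/s.
m = 125.0 kg
125.0 kg × (1 lb / 0.4536 kg) = 275.7 lb

276 lb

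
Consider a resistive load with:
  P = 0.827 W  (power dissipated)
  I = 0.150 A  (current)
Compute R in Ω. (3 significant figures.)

36.8 Ω

Rearranging P = I²R for R: R = P/I².
P = 0.827 W; I = 0.150 A.
R = 36.76 Ω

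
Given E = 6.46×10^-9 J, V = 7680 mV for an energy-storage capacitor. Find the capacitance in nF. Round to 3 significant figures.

Rearranging E = ½C·V² for C: C = 2E/V².
E = 6.46×10^-9 J; V = 7680 mV = 7.680 V.
C = 2.190×10^-10 F
2.190×10^-10 F × (1 nF / 1.000×10^-9 F) = 0.2190 nF

0.219 nF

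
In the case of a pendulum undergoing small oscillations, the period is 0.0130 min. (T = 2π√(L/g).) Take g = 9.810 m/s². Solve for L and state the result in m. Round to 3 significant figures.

0.151 m

Solving T = 2π√(L/g) for L: L = g·(T/2π)².
T = 0.0130 min = 0.7800 s; g = 9.810 m/s².
L = 0.1512 m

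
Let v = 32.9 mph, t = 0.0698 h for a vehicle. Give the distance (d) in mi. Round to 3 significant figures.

2.30 mi

Rearranging: d = v·t.
v = 32.9 mph = 14.71 m/s; t = 0.0698 h = 251.3 s.
d = 3696 m
3696 m × (1 mi / 1609 m) = 2.296 mi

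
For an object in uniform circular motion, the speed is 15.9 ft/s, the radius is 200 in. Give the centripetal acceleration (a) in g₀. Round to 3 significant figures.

a is given directly by: a = v²/r.
v = 15.9 ft/s = 4.846 m/s; r = 200 in = 5.080 m.
a = 4.623 m/s²
4.623 m/s² × (1 g₀ / 9.807 m/s²) = 0.4715 g₀

0.471 g₀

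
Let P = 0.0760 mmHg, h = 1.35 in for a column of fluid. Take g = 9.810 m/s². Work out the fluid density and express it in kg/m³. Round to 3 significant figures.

30.1 kg/m³

Rearranging: ρ = P/(g·h).
P = 0.0760 mmHg = 10.13 Pa; h = 1.35 in = 0.03429 m; g = 9.810 m/s².
ρ = 30.12 kg/m³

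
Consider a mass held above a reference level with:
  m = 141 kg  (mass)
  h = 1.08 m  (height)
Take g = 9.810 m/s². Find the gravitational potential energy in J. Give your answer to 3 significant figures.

Directly: PE = mgh.
m = 141 kg; h = 1.08 m; g = 9.810 m/s².
PE = 1494 J

1490 J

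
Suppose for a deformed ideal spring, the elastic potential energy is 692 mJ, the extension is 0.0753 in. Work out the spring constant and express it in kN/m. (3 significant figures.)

378 kN/m

Solving U = ½k·x² for k: k = 2U/x².
U = 692 mJ = 0.6920 J; x = 0.0753 in = 0.001913 m.
k = 3.783×10^5 N/m
3.783×10^5 N/m × (1 kN/m / 1000 N/m) = 378.3 kN/m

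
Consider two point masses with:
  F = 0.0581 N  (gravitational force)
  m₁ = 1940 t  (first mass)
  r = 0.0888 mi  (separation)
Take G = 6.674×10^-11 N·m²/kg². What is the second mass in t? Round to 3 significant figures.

Rearranging F = G·m₁·m₂/r² for m₂: m₂ = F·r²/(G·m₁).
F = 0.0581 N; m₁ = 1940 t = 1.940×10^6 kg; r = 0.0888 mi = 142.9 m; G = 6.674×10^-11 N·m²/kg².
m₂ = 9.165×10^6 kg
9.165×10^6 kg × (1 t / 1000 kg) = 9165 t

9160 t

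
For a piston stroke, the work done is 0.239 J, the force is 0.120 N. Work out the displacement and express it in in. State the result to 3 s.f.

Solving W = F·d for d: d = W/F.
W = 0.239 J; F = 0.120 N.
d = 1.992 m
1.992 m × (1 in / 0.02540 m) = 78.41 in

78.4 in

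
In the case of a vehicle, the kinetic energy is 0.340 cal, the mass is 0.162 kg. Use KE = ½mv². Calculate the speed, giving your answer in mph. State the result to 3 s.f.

9.37 mph

Rearranging: v = √(2·KE/m).
KE = 0.340 cal = 1.423 J; m = 0.162 kg.
v = 4.191 m/s
4.191 m/s × (1 mph / 0.4470 m/s) = 9.374 mph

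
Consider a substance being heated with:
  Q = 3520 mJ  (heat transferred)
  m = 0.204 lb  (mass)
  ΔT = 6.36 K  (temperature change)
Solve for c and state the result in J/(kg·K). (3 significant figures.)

Rearranging Q = m·c·ΔT for c: c = Q/(m·ΔT).
Q = 3520 mJ = 3.520 J; m = 0.204 lb = 0.09253 kg; ΔT = 6.36 K.
c = 5.981 J/(kg·K)

5.98 J/(kg·K)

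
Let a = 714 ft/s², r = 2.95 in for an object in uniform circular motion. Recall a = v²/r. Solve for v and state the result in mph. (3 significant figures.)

Rearranging a = v²/r for v: v = √(a·r).
a = 714 ft/s² = 217.6 m/s²; r = 2.95 in = 0.07493 m.
v = 4.038 m/s
4.038 m/s × (1 mph / 0.4470 m/s) = 9.033 mph

9.03 mph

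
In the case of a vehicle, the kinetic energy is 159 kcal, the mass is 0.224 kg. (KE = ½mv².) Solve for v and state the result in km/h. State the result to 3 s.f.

Rearranging KE = ½mv² for v: v = √(2·KE/m).
KE = 159 kcal = 6.653×10^5 J; m = 0.224 kg.
v = 2437 m/s
2437 m/s × (1 km/h / 0.2778 m/s) = 8774 km/h

8770 km/h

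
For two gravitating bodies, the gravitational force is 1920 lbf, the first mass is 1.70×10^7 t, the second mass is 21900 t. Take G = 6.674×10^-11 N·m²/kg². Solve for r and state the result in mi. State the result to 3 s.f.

Rearranging F = G·m₁·m₂/r² for r: r = √(G·m₁m₂/F).
F = 1920 lbf = 8541 N; m₁ = 1.70×10^7 t = 1.700×10^10 kg; m₂ = 21900 t = 2.190×10^7 kg; G = 6.674×10^-11 N·m²/kg².
r = 53.94 m
53.94 m × (1 mi / 1609 m) = 0.03352 mi

0.0335 mi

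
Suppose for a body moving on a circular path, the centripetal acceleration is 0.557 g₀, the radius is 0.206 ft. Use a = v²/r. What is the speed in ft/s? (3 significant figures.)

Solving a = v²/r for v: v = √(a·r).
a = 0.557 g₀ = 5.462 m/s²; r = 0.206 ft = 0.06279 m.
v = 0.5856 m/s
0.5856 m/s × (1 ft/s / 0.3048 m/s) = 1.921 ft/s

1.92 ft/s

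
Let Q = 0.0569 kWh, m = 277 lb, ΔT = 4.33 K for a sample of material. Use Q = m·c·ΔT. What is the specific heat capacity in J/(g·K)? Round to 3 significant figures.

0.377 J/(g·K)

Rearranging: c = Q/(m·ΔT).
Q = 0.0569 kWh = 2.048×10^5 J; m = 277 lb = 125.6 kg; ΔT = 4.33 K.
c = 376.5 J/(kg·K)
376.5 J/(kg·K) × (1 J/(g·K) / 1000 J/(kg·K)) = 0.3765 J/(g·K)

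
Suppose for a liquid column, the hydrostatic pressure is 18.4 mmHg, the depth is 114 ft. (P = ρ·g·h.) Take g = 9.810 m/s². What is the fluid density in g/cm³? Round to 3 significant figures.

0.00720 g/cm³

Rearranging: ρ = P/(g·h).
P = 18.4 mmHg = 2453 Pa; h = 114 ft = 34.75 m; g = 9.810 m/s².
ρ = 7.197 kg/m³
7.197 kg/m³ × (1 g/cm³ / 1000 kg/m³) = 0.007197 g/cm³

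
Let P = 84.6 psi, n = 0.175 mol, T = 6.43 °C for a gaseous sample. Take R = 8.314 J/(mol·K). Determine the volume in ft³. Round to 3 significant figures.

From the ideal-gas law: V = nRT/P.
P = 84.6 psi = 5.833×10^5 Pa; n = 0.175 mol; T = 6.43 °C = 279.6 K; R = 8.314 J/(mol·K).
V = 6.974×10^-4 m³
6.974×10^-4 m³ × (1 ft³ / 0.02832 m³) = 0.02463 ft³

0.0246 ft³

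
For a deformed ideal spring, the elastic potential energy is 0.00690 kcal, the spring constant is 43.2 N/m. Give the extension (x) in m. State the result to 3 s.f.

Rearranging U = ½k·x² for x: x = √(2U/k).
U = 0.00690 kcal = 28.87 J; k = 43.2 N/m.
x = 1.156 m

1.16 m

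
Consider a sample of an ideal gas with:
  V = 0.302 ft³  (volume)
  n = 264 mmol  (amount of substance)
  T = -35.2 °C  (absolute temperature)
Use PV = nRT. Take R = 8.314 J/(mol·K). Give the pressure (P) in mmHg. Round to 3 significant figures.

From the ideal-gas law: P = nRT/V.
V = 0.302 ft³ = 0.008552 m³; n = 264 mmol = 0.2640 mol; T = -35.2 °C = 237.9 K; R = 8.314 J/(mol·K).
P = 61073 Pa
61073 Pa × (1 mmHg / 133.3 Pa) = 458.1 mmHg

458 mmHg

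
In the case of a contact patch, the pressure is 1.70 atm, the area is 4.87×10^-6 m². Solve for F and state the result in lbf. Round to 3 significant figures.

Rearranging P = F/A for F: F = P·A.
P = 1.70 atm = 1.723×10^5 Pa; A = 4.87×10^-6 m².
F = 0.8389 N
0.8389 N × (1 lbf / 4.448 N) = 0.1886 lbf

0.189 lbf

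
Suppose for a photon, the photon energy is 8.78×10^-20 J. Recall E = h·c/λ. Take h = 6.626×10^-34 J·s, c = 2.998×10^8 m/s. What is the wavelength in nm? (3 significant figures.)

Rearranging: λ = hc/E.
E = 8.78×10^-20 J; h = 6.626×10^-34 J·s; c = 2.998×10^8 m/s.
λ = 2.262×10^-6 m
2.262×10^-6 m × (1 nm / 1.000×10^-9 m) = 2262 nm

2260 nm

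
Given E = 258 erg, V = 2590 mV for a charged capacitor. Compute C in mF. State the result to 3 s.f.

0.00769 mF

Solving E = ½C·V² for C: C = 2E/V².
E = 258 erg = 2.580×10^-5 J; V = 2590 mV = 2.590 V.
C = 7.692×10^-6 F
7.692×10^-6 F × (1 mF / 0.001000 F) = 0.007692 mF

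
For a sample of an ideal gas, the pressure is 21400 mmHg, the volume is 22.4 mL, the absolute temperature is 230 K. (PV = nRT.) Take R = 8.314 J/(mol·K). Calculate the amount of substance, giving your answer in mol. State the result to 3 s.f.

Solving PV = nRT for n: n = PV/(RT).
P = 21400 mmHg = 2.853×10^6 Pa; V = 22.4 mL = 2.240×10^-5 m³; T = 230 K; R = 8.314 J/(mol·K).
n = 0.03342 mol

0.0334 mol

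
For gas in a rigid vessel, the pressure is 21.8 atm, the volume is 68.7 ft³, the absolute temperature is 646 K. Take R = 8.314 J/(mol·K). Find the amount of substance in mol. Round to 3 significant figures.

800 mol

From the ideal-gas law: n = PV/(RT).
P = 21.8 atm = 2.209×10^6 Pa; V = 68.7 ft³ = 1.945 m³; T = 646 K; R = 8.314 J/(mol·K).
n = 800.1 mol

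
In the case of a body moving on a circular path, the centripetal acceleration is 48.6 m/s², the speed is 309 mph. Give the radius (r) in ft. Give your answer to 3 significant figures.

1290 ft

Rearranging: r = v²/a.
a = 48.6 m/s²; v = 309 mph = 138.1 m/s.
r = 392.6 m
392.6 m × (1 ft / 0.3048 m) = 1288 ft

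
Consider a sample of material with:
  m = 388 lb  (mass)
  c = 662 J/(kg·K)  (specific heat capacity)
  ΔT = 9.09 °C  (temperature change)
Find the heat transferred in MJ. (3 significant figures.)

Q is given directly by: Q = mcΔT.
m = 388 lb = 176.0 kg; c = 662 J/(kg·K); ΔT = 9.09 °C = 9.090 K.
Q = 1.059×10^6 J  (the unit combination reduces to kg·m²/s² = J)
1.059×10^6 J × (1 MJ / 1.000×10^6 J) = 1.059 MJ

1.06 MJ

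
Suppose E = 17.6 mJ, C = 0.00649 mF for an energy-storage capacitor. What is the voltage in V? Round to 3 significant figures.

73.6 V

Rearranging E = ½C·V² for V: V = √(2E/C).
E = 17.6 mJ = 0.01760 J; C = 0.00649 mF = 6.490×10^-6 F.
V = 73.65 V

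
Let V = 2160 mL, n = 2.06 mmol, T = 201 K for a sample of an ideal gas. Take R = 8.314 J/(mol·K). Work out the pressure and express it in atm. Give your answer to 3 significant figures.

P is given directly by: P = nRT/V.
V = 2160 mL = 0.002160 m³; n = 2.06 mmol = 0.002060 mol; T = 201 K; R = 8.314 J/(mol·K).
P = 1594 Pa  (the unit combination reduces to kg/(m·s²) = Pa)
1594 Pa × (1 atm / 1.013×10^5 Pa) = 0.01573 atm

0.0157 atm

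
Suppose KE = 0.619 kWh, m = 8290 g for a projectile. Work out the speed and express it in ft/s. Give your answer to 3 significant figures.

2410 ft/s

Rearranging KE = ½mv² for v: v = √(2·KE/m).
KE = 0.619 kWh = 2.228×10^6 J; m = 8290 g = 8.290 kg.
v = 733.2 m/s
733.2 m/s × (1 ft/s / 0.3048 m/s) = 2406 ft/s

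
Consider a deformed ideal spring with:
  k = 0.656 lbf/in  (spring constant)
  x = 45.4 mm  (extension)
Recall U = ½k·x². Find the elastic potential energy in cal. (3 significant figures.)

0.0283 cal

Directly: U = ½kx².
k = 0.656 lbf/in = 114.9 N/m; x = 45.4 mm = 0.04540 m.
U = 0.1184 J
0.1184 J × (1 cal / 4.184 J) = 0.02830 cal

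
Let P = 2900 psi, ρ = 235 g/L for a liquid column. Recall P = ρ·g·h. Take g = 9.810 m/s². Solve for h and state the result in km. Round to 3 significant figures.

8.67 km

Rearranging P = ρ·g·h for h: h = P/(ρ·g).
P = 2900 psi = 1.999×10^7 Pa; ρ = 235 g/L = 235.0 kg/m³; g = 9.810 m/s².
h = 8673 m
8673 m × (1 km / 1000 m) = 8.673 km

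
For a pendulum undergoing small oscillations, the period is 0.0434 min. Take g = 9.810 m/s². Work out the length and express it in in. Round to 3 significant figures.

Solving T = 2π√(L/g) for L: L = g·(T/2π)².
T = 0.0434 min = 2.604 s; g = 9.810 m/s².
L = 1.685 m
1.685 m × (1 in / 0.02540 m) = 66.34 in

66.3 in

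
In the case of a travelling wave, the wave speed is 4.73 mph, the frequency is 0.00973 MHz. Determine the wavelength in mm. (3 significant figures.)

Solving v = f·λ for λ: λ = v/f.
v = 4.73 mph = 2.114 m/s; f = 0.00973 MHz = 9730 Hz.
λ = 2.173×10^-4 m
2.173×10^-4 m × (1 mm / 0.001000 m) = 0.2173 mm

0.217 mm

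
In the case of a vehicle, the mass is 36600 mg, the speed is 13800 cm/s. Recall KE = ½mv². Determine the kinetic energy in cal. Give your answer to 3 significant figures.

83.3 cal

KE is given directly by: KE = ½mv².
m = 36600 mg = 0.03660 kg; v = 13800 cm/s = 138.0 m/s.
KE = 348.5 J
348.5 J × (1 cal / 4.184 J) = 83.29 cal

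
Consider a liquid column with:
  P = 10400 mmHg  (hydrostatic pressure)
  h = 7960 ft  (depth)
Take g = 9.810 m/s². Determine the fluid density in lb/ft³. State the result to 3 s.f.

3.64 lb/ft³

Rearranging: ρ = P/(g·h).
P = 10400 mmHg = 1.387×10^6 Pa; h = 7960 ft = 2426 m; g = 9.810 m/s².
ρ = 58.26 kg/m³
58.26 kg/m³ × (1 lb/ft³ / 16.02 kg/m³) = 3.637 lb/ft³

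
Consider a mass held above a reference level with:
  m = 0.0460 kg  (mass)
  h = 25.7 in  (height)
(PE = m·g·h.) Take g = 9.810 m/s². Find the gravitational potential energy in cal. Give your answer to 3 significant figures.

0.0704 cal

PE is given directly by: PE = mgh.
m = 0.0460 kg; h = 25.7 in = 0.6528 m; g = 9.810 m/s².
PE = 0.2946 J  (the unit combination reduces to kg·m²/s² = J)
0.2946 J × (1 cal / 4.184 J) = 0.07040 cal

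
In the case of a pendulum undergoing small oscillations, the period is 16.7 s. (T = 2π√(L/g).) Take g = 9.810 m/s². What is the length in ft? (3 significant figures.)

227 ft

Rearranging: L = g·(T/2π)².
T = 16.7 s; g = 9.810 m/s².
L = 69.30 m
69.30 m × (1 ft / 0.3048 m) = 227.4 ft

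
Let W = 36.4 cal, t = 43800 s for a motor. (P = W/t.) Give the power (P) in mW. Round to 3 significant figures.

3.48 mW

Directly: P = W/t.
W = 36.4 cal = 152.3 J; t = 43800 s.
P = 0.003477 W
0.003477 W × (1 mW / 0.001000 W) = 3.477 mW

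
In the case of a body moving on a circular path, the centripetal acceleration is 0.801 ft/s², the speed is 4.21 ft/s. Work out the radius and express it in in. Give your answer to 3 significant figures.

266 in

Solving a = v²/r for r: r = v²/a.
a = 0.801 ft/s² = 0.2441 m/s²; v = 4.21 ft/s = 1.283 m/s.
r = 6.744 m
6.744 m × (1 in / 0.02540 m) = 265.5 in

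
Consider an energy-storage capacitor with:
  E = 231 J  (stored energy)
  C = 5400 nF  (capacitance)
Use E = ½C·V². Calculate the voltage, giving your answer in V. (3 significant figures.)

9250 V

Solving E = ½C·V² for V: V = √(2E/C).
E = 231 J; C = 5400 nF = 5.400×10^-6 F.
V = 9250 V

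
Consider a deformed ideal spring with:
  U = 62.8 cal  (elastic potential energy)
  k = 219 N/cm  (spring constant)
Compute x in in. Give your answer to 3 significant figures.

Rearranging U = ½k·x² for x: x = √(2U/k).
U = 62.8 cal = 262.8 J; k = 219 N/cm = 21900 N/m.
x = 0.1549 m
0.1549 m × (1 in / 0.02540 m) = 6.099 in

6.10 in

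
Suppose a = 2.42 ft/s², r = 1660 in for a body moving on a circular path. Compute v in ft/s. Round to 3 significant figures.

Rearranging: v = √(a·r).
a = 2.42 ft/s² = 0.7376 m/s²; r = 1660 in = 42.16 m.
v = 5.577 m/s
5.577 m/s × (1 ft/s / 0.3048 m/s) = 18.30 ft/s

18.3 ft/s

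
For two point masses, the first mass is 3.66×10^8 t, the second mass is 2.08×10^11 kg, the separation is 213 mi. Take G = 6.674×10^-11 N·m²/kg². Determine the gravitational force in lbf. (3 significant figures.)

9.72 lbf

From Newton's law of gravitation: F = Gm₁m₂/r².
m₁ = 3.66×10^8 t = 3.660×10^11 kg; m₂ = 2.08×10^11 kg; r = 213 mi = 3.428×10^5 m; G = 6.674×10^-11 N·m²/kg².
F = 43.24 N
43.24 N × (1 lbf / 4.448 N) = 9.720 lbf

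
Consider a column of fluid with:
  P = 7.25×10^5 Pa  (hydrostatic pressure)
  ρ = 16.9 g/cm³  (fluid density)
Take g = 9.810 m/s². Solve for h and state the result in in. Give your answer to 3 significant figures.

172 in

Solving P = ρ·g·h for h: h = P/(ρ·g).
P = 7.25×10^5 Pa; ρ = 16.9 g/cm³ = 16900 kg/m³; g = 9.810 m/s².
h = 4.373 m
4.373 m × (1 in / 0.02540 m) = 172.2 in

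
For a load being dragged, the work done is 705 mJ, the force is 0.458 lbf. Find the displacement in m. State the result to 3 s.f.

Solving W = F·d for d: d = W/F.
W = 705 mJ = 0.7050 J; F = 0.458 lbf = 2.037 N.
d = 0.3460 m

0.346 m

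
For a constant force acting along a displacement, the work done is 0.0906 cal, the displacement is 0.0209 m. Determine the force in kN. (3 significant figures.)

Solving W = F·d for F: F = W/d.
W = 0.0906 cal = 0.3791 J; d = 0.0209 m.
F = 18.14 N
18.14 N × (1 kN / 1000 N) = 0.01814 kN

0.0181 kN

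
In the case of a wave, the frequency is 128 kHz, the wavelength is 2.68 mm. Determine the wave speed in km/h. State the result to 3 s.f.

1230 km/h

v is given directly by: v = fλ.
f = 128 kHz = 1.280×10^5 Hz; λ = 2.68 mm = 0.002680 m.
v = 343.0 m/s
343.0 m/s × (1 km/h / 0.2778 m/s) = 1235 km/h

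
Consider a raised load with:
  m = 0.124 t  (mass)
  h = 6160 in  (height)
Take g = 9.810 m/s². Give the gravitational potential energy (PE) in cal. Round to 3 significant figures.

PE is given directly by: PE = mgh.
m = 0.124 t = 124.0 kg; h = 6160 in = 156.5 m; g = 9.810 m/s².
PE = 1.903×10^5 J  (the unit combination reduces to kg·m²/s² = J)
1.903×10^5 J × (1 cal / 4.184 J) = 45490 cal

45500 cal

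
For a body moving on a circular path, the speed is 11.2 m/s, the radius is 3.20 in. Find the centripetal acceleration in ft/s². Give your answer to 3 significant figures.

5060 ft/s²

a is given directly by: a = v²/r.
v = 11.2 m/s; r = 3.20 in = 0.08128 m.
a = 1543 m/s²
1543 m/s² × (1 ft/s² / 0.3048 m/s²) = 5063 ft/s²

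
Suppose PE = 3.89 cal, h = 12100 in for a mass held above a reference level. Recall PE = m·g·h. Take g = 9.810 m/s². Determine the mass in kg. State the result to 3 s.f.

Solving PE = m·g·h for m: m = PE/(g·h).
PE = 3.89 cal = 16.28 J; h = 12100 in = 307.3 m; g = 9.810 m/s².
m = 0.005398 kg

0.00540 kg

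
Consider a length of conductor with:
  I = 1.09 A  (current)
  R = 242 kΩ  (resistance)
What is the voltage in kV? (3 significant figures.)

264 kV

From Ohm's law: V = IR.
I = 1.09 A; R = 242 kΩ = 2.420×10^5 Ω.
V = 2.638×10^5 V
2.638×10^5 V × (1 kV / 1000 V) = 263.8 kV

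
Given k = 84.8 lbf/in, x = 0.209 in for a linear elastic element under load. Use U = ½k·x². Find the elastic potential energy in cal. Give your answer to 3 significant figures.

0.0500 cal

Directly: U = ½kx².
k = 84.8 lbf/in = 14851 N/m; x = 0.209 in = 0.005309 m.
U = 0.2093 J  (the unit combination reduces to kg·m²/s² = J)
0.2093 J × (1 cal / 4.184 J) = 0.05001 cal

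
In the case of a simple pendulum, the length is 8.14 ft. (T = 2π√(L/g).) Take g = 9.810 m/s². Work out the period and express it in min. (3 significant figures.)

0.0527 min

Directly: T = 2π√(L/g).
L = 8.14 ft = 2.481 m; g = 9.810 m/s².
T = 3.160 s
3.160 s × (1 min / 60.00 s) = 0.05266 min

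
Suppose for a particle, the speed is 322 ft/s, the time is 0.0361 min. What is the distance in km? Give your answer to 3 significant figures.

Rearranging: d = v·t.
v = 322 ft/s = 98.15 m/s; t = 0.0361 min = 2.166 s.
d = 212.6 m
212.6 m × (1 km / 1000 m) = 0.2126 km

0.213 km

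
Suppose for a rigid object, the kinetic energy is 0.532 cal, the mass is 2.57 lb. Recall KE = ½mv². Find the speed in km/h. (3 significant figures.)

Rearranging: v = √(2·KE/m).
KE = 0.532 cal = 2.226 J; m = 2.57 lb = 1.166 kg.
v = 1.954 m/s
1.954 m/s × (1 km/h / 0.2778 m/s) = 7.035 km/h

7.04 km/h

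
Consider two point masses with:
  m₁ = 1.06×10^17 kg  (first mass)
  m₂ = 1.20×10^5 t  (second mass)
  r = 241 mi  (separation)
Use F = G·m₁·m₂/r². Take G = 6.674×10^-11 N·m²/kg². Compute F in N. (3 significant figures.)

F is given directly by: F = Gm₁m₂/r².
m₁ = 1.06×10^17 kg; m₂ = 1.20×10^5 t = 1.200×10^8 kg; r = 241 mi = 3.879×10^5 m; G = 6.674×10^-11 N·m²/kg².
F = 5643 N

5640 N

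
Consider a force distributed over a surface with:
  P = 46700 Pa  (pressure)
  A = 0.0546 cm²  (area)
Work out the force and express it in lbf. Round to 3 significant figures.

0.0573 lbf

Rearranging: F = P·A.
P = 46700 Pa; A = 0.0546 cm² = 5.460×10^-6 m².
F = 0.2550 N
0.2550 N × (1 lbf / 4.448 N) = 0.05732 lbf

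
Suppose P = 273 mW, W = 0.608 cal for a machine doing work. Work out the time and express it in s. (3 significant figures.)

Solving P = W/t for t: t = W/P.
P = 273 mW = 0.2730 W; W = 0.608 cal = 2.544 J.
t = 9.318 s

9.32 s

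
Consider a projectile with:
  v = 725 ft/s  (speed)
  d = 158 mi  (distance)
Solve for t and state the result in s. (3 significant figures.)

1150 s

Rearranging: t = d/v.
v = 725 ft/s = 221.0 m/s; d = 158 mi = 2.543×10^5 m.
t = 1151 s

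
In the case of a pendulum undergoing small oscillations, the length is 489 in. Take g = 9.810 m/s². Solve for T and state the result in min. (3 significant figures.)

T is given directly by: T = 2π√(L/g).
L = 489 in = 12.42 m; g = 9.810 m/s².
T = 7.070 s
7.070 s × (1 min / 60.00 s) = 0.1178 min

0.118 min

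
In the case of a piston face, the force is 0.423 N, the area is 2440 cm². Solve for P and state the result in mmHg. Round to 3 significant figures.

P is given directly by: P = F/A.
F = 0.423 N; A = 2440 cm² = 0.2440 m².
P = 1.734 Pa
1.734 Pa × (1 mmHg / 133.3 Pa) = 0.01300 mmHg

0.0130 mmHg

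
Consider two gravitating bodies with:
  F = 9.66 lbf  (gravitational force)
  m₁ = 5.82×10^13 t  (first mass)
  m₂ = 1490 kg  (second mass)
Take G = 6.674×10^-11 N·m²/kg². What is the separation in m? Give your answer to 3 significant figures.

11600 m

From Newton's law of gravitation: r = √(G·m₁m₂/F).
F = 9.66 lbf = 42.97 N; m₁ = 5.82×10^13 t = 5.820×10^16 kg; m₂ = 1490 kg; G = 6.674×10^-11 N·m²/kg².
r = 11606 m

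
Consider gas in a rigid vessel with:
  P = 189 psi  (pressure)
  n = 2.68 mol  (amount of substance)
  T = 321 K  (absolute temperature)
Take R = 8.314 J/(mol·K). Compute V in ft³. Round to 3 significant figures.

0.194 ft³

Rearranging: V = nRT/P.
P = 189 psi = 1.303×10^6 Pa; n = 2.68 mol; T = 321 K; R = 8.314 J/(mol·K).
V = 0.005489 m³
0.005489 m³ × (1 ft³ / 0.02832 m³) = 0.1938 ft³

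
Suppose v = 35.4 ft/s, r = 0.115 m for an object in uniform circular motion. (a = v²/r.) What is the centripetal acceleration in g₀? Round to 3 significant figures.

103 g₀

a is given directly by: a = v²/r.
v = 35.4 ft/s = 10.79 m/s; r = 0.115 m.
a = 1012 m/s²
1012 m/s² × (1 g₀ / 9.807 m/s²) = 103.2 g₀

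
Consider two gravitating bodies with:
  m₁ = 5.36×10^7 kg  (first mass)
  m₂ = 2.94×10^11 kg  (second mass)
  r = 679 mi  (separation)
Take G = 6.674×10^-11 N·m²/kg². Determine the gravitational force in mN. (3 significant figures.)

0.881 mN

From Newton's law of gravitation: F = Gm₁m₂/r².
m₁ = 5.36×10^7 kg; m₂ = 2.94×10^11 kg; r = 679 mi = 1.093×10^6 m; G = 6.674×10^-11 N·m²/kg².
F = 8.808×10^-4 N  (the unit combination reduces to kg·m/s² = N)
8.808×10^-4 N × (1 mN / 0.001000 N) = 0.8808 mN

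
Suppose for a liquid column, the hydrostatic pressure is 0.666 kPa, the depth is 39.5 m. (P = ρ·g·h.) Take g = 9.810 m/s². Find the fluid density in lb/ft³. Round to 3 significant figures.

Rearranging P = ρ·g·h for ρ: ρ = P/(g·h).
P = 0.666 kPa = 666.0 Pa; h = 39.5 m; g = 9.810 m/s².
ρ = 1.719 kg/m³
1.719 kg/m³ × (1 lb/ft³ / 16.02 kg/m³) = 0.1073 lb/ft³

0.107 lb/ft³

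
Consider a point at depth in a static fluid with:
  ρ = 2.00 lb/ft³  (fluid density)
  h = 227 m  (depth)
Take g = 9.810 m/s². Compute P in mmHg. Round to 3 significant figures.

535 mmHg

Directly: P = ρgh.
ρ = 2.00 lb/ft³ = 32.04 kg/m³; h = 227 m; g = 9.810 m/s².
P = 71342 Pa  (the unit combination reduces to kg/(m·s²) = Pa)
71342 Pa × (1 mmHg / 133.3 Pa) = 535.1 mmHg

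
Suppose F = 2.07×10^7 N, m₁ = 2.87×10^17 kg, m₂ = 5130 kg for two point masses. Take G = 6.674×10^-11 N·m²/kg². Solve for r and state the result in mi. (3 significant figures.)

0.0428 mi

Rearranging F = G·m₁·m₂/r² for r: r = √(G·m₁m₂/F).
F = 2.07×10^7 N; m₁ = 2.87×10^17 kg; m₂ = 5130 kg; G = 6.674×10^-11 N·m²/kg².
r = 68.90 m
68.90 m × (1 mi / 1609 m) = 0.04281 mi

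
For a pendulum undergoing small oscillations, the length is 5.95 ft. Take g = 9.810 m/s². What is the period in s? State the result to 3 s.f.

T is given directly by: T = 2π√(L/g).
L = 5.95 ft = 1.814 m; g = 9.810 m/s².
T = 2.702 s

2.70 s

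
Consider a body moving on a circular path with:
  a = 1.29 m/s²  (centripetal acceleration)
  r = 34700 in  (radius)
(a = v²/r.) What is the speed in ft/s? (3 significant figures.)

111 ft/s

Rearranging: v = √(a·r).
a = 1.29 m/s²; r = 34700 in = 881.4 m.
v = 33.72 m/s
33.72 m/s × (1 ft/s / 0.3048 m/s) = 110.6 ft/s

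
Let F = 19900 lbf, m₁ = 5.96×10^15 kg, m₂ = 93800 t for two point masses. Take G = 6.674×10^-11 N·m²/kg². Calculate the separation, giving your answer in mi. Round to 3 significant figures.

Rearranging F = G·m₁·m₂/r² for r: r = √(G·m₁m₂/F).
F = 19900 lbf = 88520 N; m₁ = 5.96×10^15 kg; m₂ = 93800 t = 9.380×10^7 kg; G = 6.674×10^-11 N·m²/kg².
r = 20530 m
20530 m × (1 mi / 1609 m) = 12.76 mi

12.8 mi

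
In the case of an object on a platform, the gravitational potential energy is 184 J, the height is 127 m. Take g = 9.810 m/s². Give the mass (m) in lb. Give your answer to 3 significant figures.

Rearranging: m = PE/(g·h).
PE = 184 J; h = 127 m; g = 9.810 m/s².
m = 0.1477 kg
0.1477 kg × (1 lb / 0.4536 kg) = 0.3256 lb

0.326 lb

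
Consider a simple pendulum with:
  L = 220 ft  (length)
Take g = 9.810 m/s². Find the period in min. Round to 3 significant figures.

0.274 min

Directly: T = 2π√(L/g).
L = 220 ft = 67.06 m; g = 9.810 m/s².
T = 16.43 s
16.43 s × (1 min / 60.00 s) = 0.2738 min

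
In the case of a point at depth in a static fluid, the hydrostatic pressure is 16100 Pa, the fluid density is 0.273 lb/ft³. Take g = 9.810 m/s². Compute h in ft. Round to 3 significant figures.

1230 ft

Rearranging P = ρ·g·h for h: h = P/(ρ·g).
P = 16100 Pa; ρ = 0.273 lb/ft³ = 4.373 kg/m³; g = 9.810 m/s².
h = 375.3 m
375.3 m × (1 ft / 0.3048 m) = 1231 ft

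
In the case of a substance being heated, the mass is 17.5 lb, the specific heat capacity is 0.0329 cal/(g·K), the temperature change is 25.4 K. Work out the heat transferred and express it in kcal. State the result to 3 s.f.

Directly: Q = mcΔT.
m = 17.5 lb = 7.938 kg; c = 0.0329 cal/(g·K) = 137.7 J/(kg·K); ΔT = 25.4 K.
Q = 27754 J
27754 J × (1 kcal / 4184 J) = 6.633 kcal

6.63 kcal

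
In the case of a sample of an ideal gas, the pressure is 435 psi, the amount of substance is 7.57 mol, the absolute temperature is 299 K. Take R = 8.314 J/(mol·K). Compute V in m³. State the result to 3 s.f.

From the ideal-gas law: V = nRT/P.
P = 435 psi = 2.999×10^6 Pa; n = 7.57 mol; T = 299 K; R = 8.314 J/(mol·K).
V = 0.006274 m³

0.00627 m³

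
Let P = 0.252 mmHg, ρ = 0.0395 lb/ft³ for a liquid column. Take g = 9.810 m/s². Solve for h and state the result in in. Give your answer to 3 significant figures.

Rearranging: h = P/(ρ·g).
P = 0.252 mmHg = 33.60 Pa; ρ = 0.0395 lb/ft³ = 0.6327 kg/m³; g = 9.810 m/s².
h = 5.413 m
5.413 m × (1 in / 0.02540 m) = 213.1 in

213 in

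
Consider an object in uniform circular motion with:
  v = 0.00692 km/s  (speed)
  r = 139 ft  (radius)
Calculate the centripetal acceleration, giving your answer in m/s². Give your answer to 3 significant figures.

Directly: a = v²/r.
v = 0.00692 km/s = 6.920 m/s; r = 139 ft = 42.37 m.
a = 1.130 m/s²

1.13 m/s²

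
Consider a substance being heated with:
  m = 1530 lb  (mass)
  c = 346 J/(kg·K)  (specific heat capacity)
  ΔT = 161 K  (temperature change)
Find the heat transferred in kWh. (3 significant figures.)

Q is given directly by: Q = mcΔT.
m = 1530 lb = 694.0 kg; c = 346 J/(kg·K); ΔT = 161 K.
Q = 3.866×10^7 J
3.866×10^7 J × (1 kWh / 3.600×10^6 J) = 10.74 kWh

10.7 kWh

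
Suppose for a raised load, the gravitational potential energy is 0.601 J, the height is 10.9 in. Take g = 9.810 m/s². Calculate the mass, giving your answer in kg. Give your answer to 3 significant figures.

Rearranging PE = m·g·h for m: m = PE/(g·h).
PE = 0.601 J; h = 10.9 in = 0.2769 m; g = 9.810 m/s².
m = 0.2213 kg

0.221 kg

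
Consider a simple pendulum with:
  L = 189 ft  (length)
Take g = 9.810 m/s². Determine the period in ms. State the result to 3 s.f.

T is given directly by: T = 2π√(L/g).
L = 189 ft = 57.61 m; g = 9.810 m/s².
T = 15.23 s
15.23 s × (1 ms / 0.001000 s) = 15226 ms

15200 ms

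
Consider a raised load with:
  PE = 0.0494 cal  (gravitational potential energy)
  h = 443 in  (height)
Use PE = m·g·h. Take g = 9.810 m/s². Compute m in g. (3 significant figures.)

Solving PE = m·g·h for m: m = PE/(g·h).
PE = 0.0494 cal = 0.2067 J; h = 443 in = 11.25 m; g = 9.810 m/s².
m = 0.001872 kg
0.001872 kg × (1 g / 0.001000 kg) = 1.872 g

1.87 g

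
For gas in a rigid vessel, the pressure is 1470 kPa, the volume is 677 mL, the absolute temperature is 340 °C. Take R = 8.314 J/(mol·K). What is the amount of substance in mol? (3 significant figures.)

Rearranging: n = PV/(RT).
P = 1470 kPa = 1.470×10^6 Pa; V = 677 mL = 6.770×10^-4 m³; T = 340 °C = 613.1 K; R = 8.314 J/(mol·K).
n = 0.1952 mol

0.195 mol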